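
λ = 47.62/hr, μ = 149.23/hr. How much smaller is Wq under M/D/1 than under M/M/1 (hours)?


ρ = 47.62/149.23 = 0.3191
Wq(M/M/1) = ρ/(μ−λ) = 0.3191/101.61 = 0.003140 hr
Wq(M/D/1) = ρ/(2(μ−λ)) = 0.001570 hr
Savings = 0.003140 − 0.001570 = 0.001570 hr

Final: 0.001570 hr


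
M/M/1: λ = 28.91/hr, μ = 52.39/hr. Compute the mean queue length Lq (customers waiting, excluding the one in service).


ρ = 28.91/52.39 = 0.5518
Lq = ρ²/(1−ρ) = 0.3045/0.4482 = 0.6794

Final: 0.6794


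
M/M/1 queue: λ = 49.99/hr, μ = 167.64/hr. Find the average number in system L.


ρ = λ/μ = 49.99/167.64 = 0.2982
L = ρ/(1−ρ) = 0.2982/(1 − 0.2982) = 0.2982/0.7018 = 0.4249

Final: 0.4249


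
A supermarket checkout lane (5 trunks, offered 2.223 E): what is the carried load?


B(5,2.223) = 0.050296 (Erlang-B)
Carried load = a(1 − B) = 2.223·(1 − 0.050296) = 2.223·0.949704 = 2.1112 E

Final: 2.1112 Erlangs


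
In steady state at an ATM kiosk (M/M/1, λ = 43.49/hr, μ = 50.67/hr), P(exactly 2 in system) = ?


ρ = 43.49/50.67 = 0.8583
P_n = (1−ρ)·ρ^n = (1 − 0.8583)·0.8583^2 = 0.1417·0.736677 = 0.104388

Final: 0.104388


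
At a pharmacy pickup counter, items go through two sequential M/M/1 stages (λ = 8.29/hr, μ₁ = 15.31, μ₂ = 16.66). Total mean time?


Each node sees arrival rate λ = 8.29/hr (tandem ⇒ throughput preserved).
W₁ = 1/(μ₁−λ) = 1/(15.31−8.29) = 0.14245 hr
W₂ = 1/(μ₂−λ) = 1/(16.66−8.29) = 0.11947 hr
W_total = W₁ + W₂ = 0.14245 + 0.11947 = 0.26192 hr

Final: 0.26192 hr


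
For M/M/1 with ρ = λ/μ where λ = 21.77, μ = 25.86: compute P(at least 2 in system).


ρ = 21.77/25.86 = 0.8418
P(N ≥ n) = ρ^n = 0.8418^2 = 0.708696

Final: 0.708696


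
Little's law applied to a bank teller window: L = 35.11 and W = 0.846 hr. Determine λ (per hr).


λ = L/W = 35.11/0.846 = 41.5012 /hr

Final: 41.5012 /hr


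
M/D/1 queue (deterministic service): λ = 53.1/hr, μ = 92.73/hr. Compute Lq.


ρ = 53.1/92.73 = 0.5726
M/D/1: Lq = ρ²/(2(1−ρ)) = 0.3279/(2·0.4274) = 0.38363

Final: 0.38363


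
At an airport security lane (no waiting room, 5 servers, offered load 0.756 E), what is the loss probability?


B(c,a) = (a^c/c!) / Σ_{k=0}^{c} a^k/k!
a^5/5! = 0.002058
Σ terms (k=0..5): 1.00000 + 0.75600 + 0.28577 + 0.07201 + 0.01361 + 0.002058 = 2.129450
B = 0.002058/2.129450 = 0.0009664

Final: 0.0009664


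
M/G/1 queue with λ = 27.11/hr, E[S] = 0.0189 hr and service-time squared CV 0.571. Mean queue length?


ρ = λ·E[S] = 27.11·0.0189 = 0.5124
Lq = ρ²(1+C_s²)/(2(1−ρ)) = 0.2625·(1+0.571)/(2·0.4876)
= 0.2625·1.5710/0.9752 = 0.42291

Final: 0.42291


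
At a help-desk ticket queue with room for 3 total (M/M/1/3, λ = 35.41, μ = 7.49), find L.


ρ = 35.41/7.49 = 4.7276
L = ρ[1 − (K+1)ρ^K + Kρ^(K+1)] / [(1−ρ)(1−ρ^(K+1))]
Numerator: 4.7276·(1 − 4·105.665285 + 3·499.547093) = 5091.571001
Denominator: (-3.7276)·(-498.547093) = 1858.402516
L = 5091.571001/1858.402516 = 2.7398

Final: 2.7398


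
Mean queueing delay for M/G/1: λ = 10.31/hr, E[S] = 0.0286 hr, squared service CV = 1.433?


ρ = λ·E[S] = 10.31·0.0286 = 0.2949
E[S²] = E[S]²(1+C_s²) = 0.0286²·(1+1.433) = 0.001990
Wq = λ·E[S²]/(2(1−ρ)) = 10.31·0.001990/(2·0.7051) = 0.01455 hr

Final: 0.01455 hr


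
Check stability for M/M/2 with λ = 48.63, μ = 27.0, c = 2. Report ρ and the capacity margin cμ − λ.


Total capacity cμ = 2·27.0 = 54.00/hr
ρ = λ/(cμ) = 48.63/54.00 = 0.9006
Stable ⇔ ρ < 1: YES
Spare capacity = cμ − λ = 54.00 − 48.63 = 5.37/hr

Final: ρ = 0.9006; stable; margin = 5.37/hr


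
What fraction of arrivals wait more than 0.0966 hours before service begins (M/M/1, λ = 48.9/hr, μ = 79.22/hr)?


ρ = 48.9/79.22 = 0.6173
P(Wq > t) = ρ·e^{−(μ−λ)t} = 0.6173·e^{−2.9289}
= 0.6173·0.053455 = 0.032996

Final: 0.032996


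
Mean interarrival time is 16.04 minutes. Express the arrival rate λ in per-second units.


λ = 1/(interarrival time) in consistent units.
1 second = 0.0166667 min, so λ = 0.0166667/16.04 = 0.001039 per second

Final: 0.001039 /sec


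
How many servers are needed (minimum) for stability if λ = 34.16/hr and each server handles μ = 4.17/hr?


Stability requires cμ > λ ⇔ c > λ/μ.
λ/μ = 34.16/4.17 = 8.1918
Minimum integer c = ⌊8.1918⌋ + 1 = 9
Check: 9·4.17 = 37.53 > 34.16, while 8·4.17 = 33.36 ≤ 34.16

Final: 9 servers


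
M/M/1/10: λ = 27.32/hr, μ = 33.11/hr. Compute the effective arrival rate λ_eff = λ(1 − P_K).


ρ = 0.8251; P_K = (1−ρ)ρ^10/(1−ρ^11) = 0.029094
λ_eff = λ(1 − P_K) = 27.32·(1 − 0.029094) = 27.32·0.970906 = 26.5252 /hr

Final: 26.5252 /hr


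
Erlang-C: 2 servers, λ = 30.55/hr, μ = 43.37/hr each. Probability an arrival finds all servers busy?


a = λ/μ = 0.7044; ρ = a/2 = 0.3522
P₀ = 0.479069 (from M/M/c formula)
C(c,a) = [a^c/(c!(1−ρ))]·P₀ = [0.49618/(2·0.6478)]·0.479069
= 0.38298·0.479069 = 0.183473

Final: 0.183473


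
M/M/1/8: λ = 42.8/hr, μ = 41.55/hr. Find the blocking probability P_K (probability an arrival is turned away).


ρ = λ/μ = 42.8/41.55 = 1.0301
P_K = (1−ρ)ρ^K/(1−ρ^(K+1)) = (-0.03008·1.267599)/(1 − 1.305734)
= -0.038135/-0.305734 = 0.124732

Final: 0.124732


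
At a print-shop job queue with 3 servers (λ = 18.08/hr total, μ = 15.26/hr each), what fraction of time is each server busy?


ρ = λ/(cμ) = 18.08/(3·15.26) = 18.08/45.78 = 0.3949

Final: 0.3949


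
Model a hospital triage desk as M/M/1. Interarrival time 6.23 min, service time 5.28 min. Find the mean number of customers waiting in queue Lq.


λ = 60/6.23 = 9.6308 /hr
μ = 60/5.28 = 11.3636 /hr
ρ = λ/μ = 9.6308/11.3636 = 0.8475
Lq = ρ²/(1−ρ) = 0.7183/0.1525 = 4.7104

Final: 4.7104


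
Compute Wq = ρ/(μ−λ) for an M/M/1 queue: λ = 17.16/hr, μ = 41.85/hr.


ρ = 17.16/41.85 = 0.4100
Wq = ρ/(μ−λ) = 0.4100/(41.85 − 17.16) = 0.4100/24.69 = 0.01661 hr

Final: 0.01661 hr


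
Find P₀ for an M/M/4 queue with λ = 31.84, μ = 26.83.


a = λ/μ = 31.84/26.83 = 1.1867; ρ = a/c = 0.2967
Σ_{k=0}^{3} a^k/k! (terms k=0..3) = 1.00000 + 1.18673 + 0.70417 + 0.27855 = 3.16945
Tail: a^4/(4!(1−ρ)) = 1.98340/(24·0.7033) = 0.11750
P₀ = 1/(3.16945 + 0.11750) = 1/3.28695 = 0.304233

Final: 0.304233


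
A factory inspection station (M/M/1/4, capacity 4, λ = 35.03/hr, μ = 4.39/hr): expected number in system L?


ρ = 35.03/4.39 = 7.9795
L = ρ[1 − (K+1)ρ^K + Kρ^(K+1)] / [(1−ρ)(1−ρ^(K+1))]
Numerator: 7.9795·(1 − 5·4054.174786 + 4·32350.283086) = 870812.752221
Denominator: (-6.9795)·(-32349.283086) = 225781.784453
L = 870812.752221/225781.784453 = 3.8569

Final: 3.8569


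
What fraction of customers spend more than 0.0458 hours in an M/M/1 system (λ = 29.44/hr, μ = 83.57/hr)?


W ~ Exponential(μ−λ) for M/M/1.
μ − λ = 83.57 − 29.44 = 54.1300
P(W > t) = e^{−(μ−λ)t} = e^{−2.4792} = 0.083814

Final: 0.083814


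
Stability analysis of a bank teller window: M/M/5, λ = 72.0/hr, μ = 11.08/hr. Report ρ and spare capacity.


Total capacity cμ = 5·11.08 = 55.40/hr
ρ = λ/(cμ) = 72.0/55.40 = 1.2996
Stable ⇔ ρ < 1: NO
Spare capacity = cμ − λ = 55.40 − 72.0 = -16.60/hr

Final: ρ = 1.2996; unstable; margin = -16.60/hr


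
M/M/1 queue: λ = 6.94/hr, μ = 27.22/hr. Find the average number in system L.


ρ = λ/μ = 6.94/27.22 = 0.2550
L = ρ/(1−ρ) = 0.2550/(1 − 0.2550) = 0.2550/0.7450 = 0.3422

Final: 0.3422


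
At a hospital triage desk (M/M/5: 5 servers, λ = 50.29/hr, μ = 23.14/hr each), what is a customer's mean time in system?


a = 2.1733; ρ = 0.4347; P₀ = 0.112487
Lq = P₀·a^c·ρ/(c!(1−ρ)²) = 0.06181
Wq = Lq/λ = 0.06181/50.29 = 0.001229 hr
W = Wq + 1/μ = 0.001229 + 0.04322 = 0.04444 hr

Final: 0.04444 hr


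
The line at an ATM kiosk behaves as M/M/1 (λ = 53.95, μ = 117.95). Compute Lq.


ρ = 53.95/117.95 = 0.4574
Lq = ρ²/(1−ρ) = 0.2092/0.5426 = 0.3856

Final: 0.3856


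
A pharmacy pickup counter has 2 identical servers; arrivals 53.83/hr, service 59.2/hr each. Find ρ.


ρ = λ/(cμ) = 53.83/(2·59.2) = 53.83/118.40 = 0.4546

Final: 0.4546


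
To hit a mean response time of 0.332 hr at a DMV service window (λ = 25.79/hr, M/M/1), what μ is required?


W = 1/(μ−λ) ⇒ μ − λ = 1/W = 1/0.332 = 3.0120
μ = λ + 1/W = 25.79 + 3.0120 = 28.8020 per hr

Final: 28.8020 /hr


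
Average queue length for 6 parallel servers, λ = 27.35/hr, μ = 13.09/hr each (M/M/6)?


a = λ/μ = 2.0894; ρ = a/6 = 0.3482
P₀ = 0.123525
Lq = P₀·a^c·ρ / (c!·(1−ρ)²) = 0.123525·83.19670·0.3482/(720·0.42480)
= 0.01170

Final: 0.01170


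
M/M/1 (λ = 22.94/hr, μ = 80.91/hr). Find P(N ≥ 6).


ρ = 22.94/80.91 = 0.2835
P(N ≥ n) = ρ^n = 0.2835^6 = 0.0005195

Final: 0.0005195


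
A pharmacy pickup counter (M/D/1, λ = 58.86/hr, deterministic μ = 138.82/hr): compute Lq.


ρ = 58.86/138.82 = 0.4240
M/D/1: Lq = ρ²/(2(1−ρ)) = 0.1798/(2·0.5760) = 0.15606

Final: 0.15606


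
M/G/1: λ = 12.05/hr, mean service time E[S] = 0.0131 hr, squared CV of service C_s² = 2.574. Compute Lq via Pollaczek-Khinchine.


ρ = λ·E[S] = 12.05·0.0131 = 0.1579
Lq = ρ²(1+C_s²)/(2(1−ρ)) = 0.02492·(1+2.574)/(2·0.8421)
= 0.02492·3.5740/1.6843 = 0.05288

Final: 0.05288


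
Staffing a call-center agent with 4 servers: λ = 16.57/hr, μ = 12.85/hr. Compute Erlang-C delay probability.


a = λ/μ = 1.2895; ρ = a/4 = 0.3224
P₀ = 0.274103 (from M/M/c formula)
C(c,a) = [a^c/(c!(1−ρ))]·P₀ = [2.76489/(24·0.6776)]·0.274103
= 0.17001·0.274103 = 0.046600

Final: 0.046600


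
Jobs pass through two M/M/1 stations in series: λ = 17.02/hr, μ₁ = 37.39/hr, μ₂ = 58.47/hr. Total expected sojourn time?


Each node sees arrival rate λ = 17.02/hr (tandem ⇒ throughput preserved).
W₁ = 1/(μ₁−λ) = 1/(37.39−17.02) = 0.04909 hr
W₂ = 1/(μ₂−λ) = 1/(58.47−17.02) = 0.02413 hr
W_total = W₁ + W₂ = 0.04909 + 0.02413 = 0.07322 hr

Final: 0.07322 hr


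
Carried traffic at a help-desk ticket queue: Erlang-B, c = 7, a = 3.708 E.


B(7,3.708) = 0.048633 (Erlang-B)
Carried load = a(1 − B) = 3.708·(1 − 0.048633) = 3.708·0.951367 = 3.5277 E

Final: 3.5277 Erlangs


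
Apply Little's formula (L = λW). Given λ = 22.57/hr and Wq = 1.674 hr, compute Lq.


Lq = λWq = 22.57·1.674 = 37.7822

Final: 37.7822


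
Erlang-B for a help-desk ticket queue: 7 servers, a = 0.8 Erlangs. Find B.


B(c,a) = (a^c/c!) / Σ_{k=0}^{c} a^k/k!
a^7/7! = 0.00004161
Σ terms (k=0..7): 1.00000 + 0.80000 + 0.32000 + 0.08533 + 0.01707 + 0.002731 + 0.0003641 + 0.00004161 = 2.225536
B = 0.00004161/2.225536 = 0.00001870

Final: 0.00001870


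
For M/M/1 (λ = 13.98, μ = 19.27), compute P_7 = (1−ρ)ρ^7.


ρ = 13.98/19.27 = 0.7255
P_n = (1−ρ)·ρ^n = (1 − 0.7255)·0.7255^7 = 0.2745·0.105774 = 0.029037

Final: 0.029037


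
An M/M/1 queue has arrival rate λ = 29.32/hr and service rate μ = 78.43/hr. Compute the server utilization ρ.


ρ = λ/μ = 29.32/78.43 = 0.3738

Final: 0.3738


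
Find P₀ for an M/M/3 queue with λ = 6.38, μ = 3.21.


a = λ/μ = 6.38/3.21 = 1.9875; ρ = a/c = 0.6625
Σ_{k=0}^{2} a^k/k! (terms k=0..2) = 1.00000 + 1.98754 + 1.97516 = 4.96269
Tail: a^3/(3!(1−ρ)) = 7.85140/(6·0.3375) = 3.87738
P₀ = 1/(4.96269 + 3.87738) = 1/8.84008 = 0.113121

Final: 0.113121


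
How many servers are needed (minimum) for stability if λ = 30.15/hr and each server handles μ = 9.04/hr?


Stability requires cμ > λ ⇔ c > λ/μ.
λ/μ = 30.15/9.04 = 3.3352
Minimum integer c = ⌊3.3352⌋ + 1 = 4
Check: 4·9.04 = 36.16 > 30.15, while 3·9.04 = 27.12 ≤ 30.15

Final: 4 servers


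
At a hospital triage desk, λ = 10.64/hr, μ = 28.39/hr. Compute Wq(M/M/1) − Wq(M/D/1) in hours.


ρ = 10.64/28.39 = 0.3748
Wq(M/M/1) = ρ/(μ−λ) = 0.3748/17.75 = 0.02111 hr
Wq(M/D/1) = ρ/(2(μ−λ)) = 0.01056 hr
Savings = 0.02111 − 0.01056 = 0.01056 hr

Final: 0.01056 hr


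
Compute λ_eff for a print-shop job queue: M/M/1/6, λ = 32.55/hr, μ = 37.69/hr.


ρ = 0.8636; P_K = (1−ρ)ρ^6/(1−ρ^7) = 0.088180
λ_eff = λ(1 − P_K) = 32.55·(1 − 0.088180) = 32.55·0.911820 = 29.6797 /hr

Final: 29.6797 /hr


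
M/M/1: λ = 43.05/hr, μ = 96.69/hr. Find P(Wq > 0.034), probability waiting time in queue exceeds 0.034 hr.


ρ = 43.05/96.69 = 0.4452
P(Wq > t) = ρ·e^{−(μ−λ)t} = 0.4452·e^{−1.8238}
= 0.4452·0.161418 = 0.071869

Final: 0.071869


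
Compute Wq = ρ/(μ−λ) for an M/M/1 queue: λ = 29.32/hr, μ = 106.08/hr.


ρ = 29.32/106.08 = 0.2764
Wq = ρ/(μ−λ) = 0.2764/(106.08 − 29.32) = 0.2764/76.76 = 0.003601 hr

Final: 0.003601 hr


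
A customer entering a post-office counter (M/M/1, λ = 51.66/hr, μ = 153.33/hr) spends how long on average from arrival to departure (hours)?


W = 1/(μ−λ) = 1/(153.33 − 51.66) = 1/101.67 = 0.009836 hr

Final: 0.009836 hr


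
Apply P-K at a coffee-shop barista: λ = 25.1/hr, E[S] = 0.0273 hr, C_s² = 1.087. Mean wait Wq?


ρ = λ·E[S] = 25.1·0.0273 = 0.6852
E[S²] = E[S]²(1+C_s²) = 0.0273²·(1+1.087) = 0.001555
Wq = λ·E[S²]/(2(1−ρ)) = 25.1·0.001555/(2·0.3148) = 0.06202 hr

Final: 0.06202 hr


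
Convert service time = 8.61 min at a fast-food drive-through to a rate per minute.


μ = 1/(service time) in consistent units.
1 minute = 1 min, so μ = 1/8.61 = 0.1161 per minute

Final: 0.1161 /min


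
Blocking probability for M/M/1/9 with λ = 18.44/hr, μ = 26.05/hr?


ρ = λ/μ = 18.44/26.05 = 0.7079
P_K = (1−ρ)ρ^K/(1−ρ^(K+1)) = (0.2921·0.044625)/(1 − 0.031589)
= 0.013036/0.968411 = 0.013462

Final: 0.013462


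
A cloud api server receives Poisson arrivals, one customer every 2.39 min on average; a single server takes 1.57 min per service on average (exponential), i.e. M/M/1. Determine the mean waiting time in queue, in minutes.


λ = 60/2.39 = 25.1046 /hr
μ = 60/1.57 = 38.2166 /hr
ρ = λ/μ = 25.1046/38.2166 = 0.6569
Wq = ρ/(μ−λ) = 0.6569/(38.2166−25.1046) = 0.05010 hr
In minutes: 0.05010·60 = 3.006 min

Final: 3.006 min


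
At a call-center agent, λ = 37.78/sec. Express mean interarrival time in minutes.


Mean interarrival time = 1/λ = 1/37.78 second = 0.02647 second
In minutes: 0.02647 × 0.0166667 = 0.0004412 min

Final: 0.0004412 min


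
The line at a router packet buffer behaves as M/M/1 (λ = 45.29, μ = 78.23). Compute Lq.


ρ = 45.29/78.23 = 0.5789
Lq = ρ²/(1−ρ) = 0.3352/0.4211 = 0.7960

Final: 0.7960


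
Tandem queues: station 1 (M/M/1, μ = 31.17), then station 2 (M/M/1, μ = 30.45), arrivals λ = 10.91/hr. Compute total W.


Each node sees arrival rate λ = 10.91/hr (tandem ⇒ throughput preserved).
W₁ = 1/(μ₁−λ) = 1/(31.17−10.91) = 0.04936 hr
W₂ = 1/(μ₂−λ) = 1/(30.45−10.91) = 0.05118 hr
W_total = W₁ + W₂ = 0.04936 + 0.05118 = 0.10054 hr

Final: 0.10054 hr


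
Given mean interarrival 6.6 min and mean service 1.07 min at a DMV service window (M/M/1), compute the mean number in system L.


λ = 60/6.6 = 9.0909 /hr
μ = 60/1.07 = 56.0748 /hr
ρ = λ/μ = 9.0909/56.0748 = 0.1621
L = ρ/(1−ρ) = 0.1621/0.8379 = 0.1935

Final: 0.1935


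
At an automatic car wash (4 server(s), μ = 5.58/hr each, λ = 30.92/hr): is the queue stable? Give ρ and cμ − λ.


Total capacity cμ = 4·5.58 = 22.32/hr
ρ = λ/(cμ) = 30.92/22.32 = 1.3853
Stable ⇔ ρ < 1: NO
Spare capacity = cμ − λ = 22.32 − 30.92 = -8.60/hr

Final: ρ = 1.3853; unstable; margin = -8.60/hr


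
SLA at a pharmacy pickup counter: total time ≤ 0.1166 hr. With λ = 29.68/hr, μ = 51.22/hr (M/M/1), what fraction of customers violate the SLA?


W ~ Exponential(μ−λ) for M/M/1.
μ − λ = 51.22 − 29.68 = 21.5400
P(W > t) = e^{−(μ−λ)t} = e^{−2.5116} = 0.081141

Final: 0.081141


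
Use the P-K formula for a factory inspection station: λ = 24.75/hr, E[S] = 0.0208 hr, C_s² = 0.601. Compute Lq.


ρ = λ·E[S] = 24.75·0.0208 = 0.5148
Lq = ρ²(1+C_s²)/(2(1−ρ)) = 0.2650·(1+0.601)/(2·0.4852)
= 0.2650·1.6010/0.9704 = 0.43724

Final: 0.43724


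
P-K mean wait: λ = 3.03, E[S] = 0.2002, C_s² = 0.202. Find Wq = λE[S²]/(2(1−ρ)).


ρ = λ·E[S] = 3.03·0.2002 = 0.6066
E[S²] = E[S]²(1+C_s²) = 0.2002²·(1+0.202) = 0.048176
Wq = λ·E[S²]/(2(1−ρ)) = 3.03·0.048176/(2·0.3934) = 0.18553 hr

Final: 0.18553 hr


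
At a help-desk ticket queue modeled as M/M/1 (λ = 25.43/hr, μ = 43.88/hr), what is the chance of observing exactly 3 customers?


ρ = 25.43/43.88 = 0.5795
P_n = (1−ρ)·ρ^n = (1 − 0.5795)·0.5795^3 = 0.4205·0.194643 = 0.081841

Final: 0.081841


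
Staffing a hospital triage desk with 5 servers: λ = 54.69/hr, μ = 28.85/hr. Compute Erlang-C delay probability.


a = λ/μ = 1.8957; ρ = a/5 = 0.3791
P₀ = 0.149377 (from M/M/c formula)
C(c,a) = [a^c/(c!(1−ρ))]·P₀ = [24.47995/(120·0.6209)]·0.149377
= 0.32857·0.149377 = 0.049081

Final: 0.049081


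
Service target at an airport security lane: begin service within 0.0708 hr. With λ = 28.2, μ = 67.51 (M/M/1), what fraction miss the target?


ρ = 28.2/67.51 = 0.4177
P(Wq > t) = ρ·e^{−(μ−λ)t} = 0.4177·e^{−2.7831}
= 0.4177·0.061844 = 0.025833

Final: 0.025833


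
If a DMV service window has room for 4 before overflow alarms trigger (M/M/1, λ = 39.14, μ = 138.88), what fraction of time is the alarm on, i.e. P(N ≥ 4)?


ρ = 39.14/138.88 = 0.2818
P(N ≥ n) = ρ^n = 0.2818^4 = 0.006308

Final: 0.006308


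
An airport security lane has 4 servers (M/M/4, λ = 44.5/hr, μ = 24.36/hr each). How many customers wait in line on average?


a = λ/μ = 1.8268; ρ = a/4 = 0.4567
P₀ = 0.157101
Lq = P₀·a^c·ρ / (c!·(1−ρ)²) = 0.157101·11.13604·0.4567/(24·0.29518)
= 0.11278

Final: 0.11278


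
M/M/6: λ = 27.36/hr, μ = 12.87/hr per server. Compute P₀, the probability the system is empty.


a = λ/μ = 27.36/12.87 = 2.1259; ρ = a/c = 0.3543
Σ_{k=0}^{5} a^k/k! (terms k=0..5) = 1.00000 + 2.12587 + 2.25967 + 1.60126 + 0.85102 + 0.36183 = 8.19965
Tail: a^6/(6!(1−ρ)) = 92.30501/(720·0.6457) = 0.19855
P₀ = 1/(8.19965 + 0.19855) = 1/8.39820 = 0.119073

Final: 0.119073


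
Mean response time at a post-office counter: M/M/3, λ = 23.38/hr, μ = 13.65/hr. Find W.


a = 1.7128; ρ = 0.5709; P₀ = 0.163089
Lq = P₀·a^c·ρ/(c!(1−ρ)²) = 0.42361
Wq = Lq/λ = 0.42361/23.38 = 0.01812 hr
W = Wq + 1/μ = 0.01812 + 0.07326 = 0.09138 hr

Final: 0.09138 hr


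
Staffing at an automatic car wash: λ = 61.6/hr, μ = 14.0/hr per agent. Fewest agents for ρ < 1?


Stability requires cμ > λ ⇔ c > λ/μ.
λ/μ = 61.6/14.0 = 4.4000
Minimum integer c = ⌊4.4000⌋ + 1 = 5
Check: 5·14.0 = 70.00 > 61.6, while 4·14.0 = 56.00 ≤ 61.6

Final: 5 servers


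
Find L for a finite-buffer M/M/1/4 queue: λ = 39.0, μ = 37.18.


ρ = 39.0/37.18 = 1.0490
L = ρ[1 − (K+1)ρ^K + Kρ^(K+1)] / [(1−ρ)(1−ρ^(K+1))]
Numerator: 1.0490·(1 − 5·1.210656 + 4·1.269919) = 0.027687
Denominator: (-0.04895)·(-0.269919) = 0.013213
L = 0.027687/0.013213 = 2.0955

Final: 2.0955


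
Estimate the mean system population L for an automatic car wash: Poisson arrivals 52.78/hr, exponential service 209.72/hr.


ρ = λ/μ = 52.78/209.72 = 0.2517
L = ρ/(1−ρ) = 0.2517/(1 − 0.2517) = 0.2517/0.7483 = 0.3363

Final: 0.3363


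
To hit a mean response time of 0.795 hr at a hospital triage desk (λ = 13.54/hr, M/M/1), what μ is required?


W = 1/(μ−λ) ⇒ μ − λ = 1/W = 1/0.795 = 1.2579
μ = λ + 1/W = 13.54 + 1.2579 = 14.7979 per hr

Final: 14.7979 /hr


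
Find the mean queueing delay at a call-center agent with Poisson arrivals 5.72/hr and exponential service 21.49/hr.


ρ = 5.72/21.49 = 0.2662
Wq = ρ/(μ−λ) = 0.2662/(21.49 − 5.72) = 0.2662/15.77 = 0.01688 hr

Final: 0.01688 hr


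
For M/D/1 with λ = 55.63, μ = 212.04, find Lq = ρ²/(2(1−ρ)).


ρ = 55.63/212.04 = 0.2624
M/D/1: Lq = ρ²/(2(1−ρ)) = 0.06883/(2·0.7376) = 0.04666

Final: 0.04666


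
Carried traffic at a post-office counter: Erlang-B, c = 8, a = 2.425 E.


B(8,2.425) = 0.002627 (Erlang-B)
Carried load = a(1 − B) = 2.425·(1 − 0.002627) = 2.425·0.997373 = 2.4186 E

Final: 2.4186 Erlangs


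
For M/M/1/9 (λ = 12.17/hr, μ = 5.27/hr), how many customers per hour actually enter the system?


ρ = 2.3093; P_K = (1−ρ)ρ^9/(1−ρ^10) = 0.567099
λ_eff = λ(1 − P_K) = 12.17·(1 − 0.567099) = 12.17·0.432901 = 5.2684 /hr

Final: 5.2684 /hr


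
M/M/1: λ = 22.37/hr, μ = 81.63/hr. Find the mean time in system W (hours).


W = 1/(μ−λ) = 1/(81.63 − 22.37) = 1/59.26 = 0.01687 hr

Final: 0.01687 hr


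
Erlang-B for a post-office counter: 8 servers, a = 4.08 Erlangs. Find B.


B(c,a) = (a^c/c!) / Σ_{k=0}^{c} a^k/k!
a^8/8! = 1.904411
Σ terms (k=0..8): 1.00000 + 4.08000 + 8.32320 + 11.31955 + 11.54594 + 9.42149 + 6.40661 + 3.73414 + 1.90441 = 57.735349
B = 1.904411/57.735349 = 0.032985

Final: 0.032985


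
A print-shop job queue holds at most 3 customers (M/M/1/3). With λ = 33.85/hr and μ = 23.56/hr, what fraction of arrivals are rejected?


ρ = λ/μ = 33.85/23.56 = 1.4368
P_K = (1−ρ)ρ^K/(1−ρ^(K+1)) = (-0.4368·2.965857)/(1 − 4.261216)
= -1.295359/-3.261216 = 0.397201

Final: 0.397201


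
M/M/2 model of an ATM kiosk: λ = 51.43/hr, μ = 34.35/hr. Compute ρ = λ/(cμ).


ρ = λ/(cμ) = 51.43/(2·34.35) = 51.43/68.70 = 0.7486

Final: 0.7486


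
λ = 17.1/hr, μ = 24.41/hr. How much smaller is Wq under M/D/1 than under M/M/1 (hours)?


ρ = 17.1/24.41 = 0.7005
Wq(M/M/1) = ρ/(μ−λ) = 0.7005/7.31 = 0.09583 hr
Wq(M/D/1) = ρ/(2(μ−λ)) = 0.04792 hr
Savings = 0.09583 − 0.04792 = 0.04792 hr

Final: 0.04792 hr


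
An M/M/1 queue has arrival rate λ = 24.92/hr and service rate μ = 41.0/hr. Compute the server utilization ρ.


ρ = λ/μ = 24.92/41.0 = 0.6078

Final: 0.6078


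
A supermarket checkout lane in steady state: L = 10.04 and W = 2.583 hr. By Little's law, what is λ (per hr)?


λ = L/W = 10.04/2.583 = 3.8870 /hr

Final: 3.8870 /hr


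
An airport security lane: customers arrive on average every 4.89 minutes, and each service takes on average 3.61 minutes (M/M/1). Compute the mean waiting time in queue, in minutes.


λ = 60/4.89 = 12.2699 /hr
μ = 60/3.61 = 16.6205 /hr
ρ = λ/μ = 12.2699/16.6205 = 0.7382
Wq = ρ/(μ−λ) = 0.7382/(16.6205−12.2699) = 0.16969 hr
In minutes: 0.16969·60 = 10.181 min

Final: 10.181 min


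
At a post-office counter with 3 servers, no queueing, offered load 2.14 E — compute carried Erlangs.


B(3,2.14) = 0.231254 (Erlang-B)
Carried load = a(1 − B) = 2.14·(1 − 0.231254) = 2.14·0.768746 = 1.6451 E

Final: 1.6451 Erlangs


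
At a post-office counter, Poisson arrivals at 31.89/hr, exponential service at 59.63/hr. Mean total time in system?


W = 1/(μ−λ) = 1/(59.63 − 31.89) = 1/27.74 = 0.03605 hr

Final: 0.03605 hr


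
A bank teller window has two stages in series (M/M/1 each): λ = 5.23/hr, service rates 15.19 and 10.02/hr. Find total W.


Each node sees arrival rate λ = 5.23/hr (tandem ⇒ throughput preserved).
W₁ = 1/(μ₁−λ) = 1/(15.19−5.23) = 0.10040 hr
W₂ = 1/(μ₂−λ) = 1/(10.02−5.23) = 0.20877 hr
W_total = W₁ + W₂ = 0.10040 + 0.20877 = 0.30917 hr

Final: 0.30917 hr


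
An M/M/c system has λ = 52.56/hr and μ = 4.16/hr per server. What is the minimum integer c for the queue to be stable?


Stability requires cμ > λ ⇔ c > λ/μ.
λ/μ = 52.56/4.16 = 12.6346
Minimum integer c = ⌊12.6346⌋ + 1 = 13
Check: 13·4.16 = 54.08 > 52.56, while 12·4.16 = 49.92 ≤ 52.56

Final: 13 servers


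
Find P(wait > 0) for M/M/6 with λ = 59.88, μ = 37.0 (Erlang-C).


a = λ/μ = 1.6184; ρ = a/6 = 0.2697
P₀ = 0.198140 (from M/M/c formula)
C(c,a) = [a^c/(c!(1−ρ))]·P₀ = [17.96720/(720·0.7303)]·0.198140
= 0.03417·0.198140 = 0.006771

Final: 0.006771


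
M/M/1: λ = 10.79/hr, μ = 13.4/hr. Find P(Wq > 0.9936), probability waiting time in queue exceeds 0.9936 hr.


ρ = 10.79/13.4 = 0.8052
P(Wq > t) = ρ·e^{−(μ−λ)t} = 0.8052·e^{−2.5933}
= 0.8052·0.074773 = 0.060209

Final: 0.060209


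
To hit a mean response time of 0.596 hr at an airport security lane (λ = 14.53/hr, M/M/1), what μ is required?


W = 1/(μ−λ) ⇒ μ − λ = 1/W = 1/0.596 = 1.6779
μ = λ + 1/W = 14.53 + 1.6779 = 16.2079 per hr

Final: 16.2079 /hr


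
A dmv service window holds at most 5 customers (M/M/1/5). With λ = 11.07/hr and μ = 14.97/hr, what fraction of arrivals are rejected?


ρ = λ/μ = 11.07/14.97 = 0.7395
P_K = (1−ρ)ρ^K/(1−ρ^(K+1)) = (0.2605·0.221121)/(1 − 0.163514)
= 0.057607/0.836486 = 0.068867

Final: 0.068867


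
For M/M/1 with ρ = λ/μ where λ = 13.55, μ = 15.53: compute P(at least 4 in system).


ρ = 13.55/15.53 = 0.8725
P(N ≥ n) = ρ^n = 0.8725^4 = 0.579524

Final: 0.579524


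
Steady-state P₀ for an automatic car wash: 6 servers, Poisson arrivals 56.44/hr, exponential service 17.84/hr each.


a = λ/μ = 56.44/17.84 = 3.1637; ρ = a/c = 0.5273
Σ_{k=0}^{5} a^k/k! (terms k=0..5) = 1.00000 + 3.16368 + 5.00443 + 5.27746 + 4.17405 + 2.64107 = 21.26068
Tail: a^6/(6!(1−ρ)) = 1002.65825/(720·0.4727) = 2.94589
P₀ = 1/(21.26068 + 2.94589) = 1/24.20657 = 0.041311

Final: 0.041311


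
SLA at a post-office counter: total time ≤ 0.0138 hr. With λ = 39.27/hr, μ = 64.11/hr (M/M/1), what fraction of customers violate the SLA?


W ~ Exponential(μ−λ) for M/M/1.
μ − λ = 64.11 − 39.27 = 24.8400
P(W > t) = e^{−(μ−λ)t} = e^{−0.3428} = 0.709786

Final: 0.709786


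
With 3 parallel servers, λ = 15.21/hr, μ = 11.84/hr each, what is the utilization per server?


ρ = λ/(cμ) = 15.21/(3·11.84) = 15.21/35.52 = 0.4282

Final: 0.4282


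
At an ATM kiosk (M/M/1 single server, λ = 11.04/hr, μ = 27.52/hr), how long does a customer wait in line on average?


ρ = 11.04/27.52 = 0.4012
Wq = ρ/(μ−λ) = 0.4012/(27.52 − 11.04) = 0.4012/16.48 = 0.02434 hr

Final: 0.02434 hr


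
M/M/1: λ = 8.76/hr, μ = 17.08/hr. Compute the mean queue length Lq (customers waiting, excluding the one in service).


ρ = 8.76/17.08 = 0.5129
Lq = ρ²/(1−ρ) = 0.2630/0.4871 = 0.5400

Final: 0.5400


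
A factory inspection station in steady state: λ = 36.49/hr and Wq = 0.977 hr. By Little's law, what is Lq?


Lq = λWq = 36.49·0.977 = 35.6507

Final: 35.6507


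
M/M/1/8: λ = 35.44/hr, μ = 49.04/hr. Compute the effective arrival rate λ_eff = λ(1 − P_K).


ρ = 0.7227; P_K = (1−ρ)ρ^8/(1−ρ^9) = 0.021804
λ_eff = λ(1 − P_K) = 35.44·(1 − 0.021804) = 35.44·0.978196 = 34.6673 /hr

Final: 34.6673 /hr


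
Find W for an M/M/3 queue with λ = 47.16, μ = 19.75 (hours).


a = 2.3878; ρ = 0.7959; P₀ = 0.057606
Lq = P₀·a^c·ρ/(c!(1−ρ)²) = 2.49887
Wq = Lq/λ = 2.49887/47.16 = 0.05299 hr
W = Wq + 1/μ = 0.05299 + 0.05063 = 0.10362 hr

Final: 0.10362 hr


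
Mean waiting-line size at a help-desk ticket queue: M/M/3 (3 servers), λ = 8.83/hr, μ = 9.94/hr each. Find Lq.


a = λ/μ = 0.8883; ρ = a/3 = 0.2961
P₀ = 0.408350
Lq = P₀·a^c·ρ / (c!·(1−ρ)²) = 0.408350·0.70101·0.2961/(6·0.49546)
= 0.02851

Final: 0.02851


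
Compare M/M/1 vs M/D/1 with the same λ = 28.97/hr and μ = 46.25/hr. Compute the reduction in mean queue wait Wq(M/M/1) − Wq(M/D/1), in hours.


ρ = 28.97/46.25 = 0.6264
Wq(M/M/1) = ρ/(μ−λ) = 0.6264/17.28 = 0.03625 hr
Wq(M/D/1) = ρ/(2(μ−λ)) = 0.01812 hr
Savings = 0.03625 − 0.01812 = 0.01812 hr

Final: 0.01812 hr


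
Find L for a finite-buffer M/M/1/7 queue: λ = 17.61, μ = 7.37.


ρ = 17.61/7.37 = 2.3894
L = ρ[1 − (K+1)ρ^K + Kρ^(K+1)] / [(1−ρ)(1−ρ^(K+1))]
Numerator: 2.3894·(1 − 8·444.675372 + 7·1062.514694) = 9273.803254
Denominator: (-1.3894)·(-1061.514694) = 1474.886088
L = 9273.803254/1474.886088 = 6.2878

Final: 6.2878


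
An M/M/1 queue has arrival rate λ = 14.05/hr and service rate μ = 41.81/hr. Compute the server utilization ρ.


ρ = λ/μ = 14.05/41.81 = 0.3360

Final: 0.3360


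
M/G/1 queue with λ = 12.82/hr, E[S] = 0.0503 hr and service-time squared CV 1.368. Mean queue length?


ρ = λ·E[S] = 12.82·0.0503 = 0.6448
Lq = ρ²(1+C_s²)/(2(1−ρ)) = 0.4158·(1+1.368)/(2·0.3552)
= 0.4158·2.3680/0.7103 = 1.38627

Final: 1.38627


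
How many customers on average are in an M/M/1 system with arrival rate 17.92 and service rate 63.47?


ρ = λ/μ = 17.92/63.47 = 0.2823
L = ρ/(1−ρ) = 0.2823/(1 − 0.2823) = 0.2823/0.7177 = 0.3934

Final: 0.3934


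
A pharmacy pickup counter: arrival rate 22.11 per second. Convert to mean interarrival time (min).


Mean interarrival time = 1/λ = 1/22.11 second = 0.04523 second
In minutes: 0.04523 × 0.0166667 = 0.0007538 min

Final: 0.0007538 min


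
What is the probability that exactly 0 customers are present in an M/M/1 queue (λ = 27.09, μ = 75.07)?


ρ = 27.09/75.07 = 0.3609
P_n = (1−ρ)·ρ^n = (1 − 0.3609)·0.3609^0 = 0.6391·1.000000 = 0.639137

Final: 0.639137


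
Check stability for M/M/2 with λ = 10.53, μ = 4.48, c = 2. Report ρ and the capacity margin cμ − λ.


Total capacity cμ = 2·4.48 = 8.96/hr
ρ = λ/(cμ) = 10.53/8.96 = 1.1752
Stable ⇔ ρ < 1: NO
Spare capacity = cμ − λ = 8.96 − 10.53 = -1.57/hr

Final: ρ = 1.1752; unstable; margin = -1.57/hr


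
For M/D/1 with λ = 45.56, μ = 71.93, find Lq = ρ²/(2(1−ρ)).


ρ = 45.56/71.93 = 0.6334
M/D/1: Lq = ρ²/(2(1−ρ)) = 0.4012/(2·0.3666) = 0.54716

Final: 0.54716


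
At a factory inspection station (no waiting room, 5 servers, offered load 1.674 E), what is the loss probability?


B(c,a) = (a^c/c!) / Σ_{k=0}^{c} a^k/k!
a^5/5! = 0.109546
Σ terms (k=0..5): 1.00000 + 1.67400 + 1.40114 + 0.78184 + 0.32720 + 0.10955 = 5.293717
B = 0.109546/5.293717 = 0.020694

Final: 0.020694


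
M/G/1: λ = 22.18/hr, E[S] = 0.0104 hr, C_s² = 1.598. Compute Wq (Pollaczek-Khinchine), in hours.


ρ = λ·E[S] = 22.18·0.0104 = 0.2307
E[S²] = E[S]²(1+C_s²) = 0.0104²·(1+1.598) = 0.0002810
Wq = λ·E[S²]/(2(1−ρ)) = 22.18·0.0002810/(2·0.7693) = 0.004051 hr

Final: 0.004051 hr


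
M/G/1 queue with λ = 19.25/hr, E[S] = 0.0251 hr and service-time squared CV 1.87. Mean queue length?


ρ = λ·E[S] = 19.25·0.0251 = 0.4832
Lq = ρ²(1+C_s²)/(2(1−ρ)) = 0.2335·(1+1.87)/(2·0.5168)
= 0.2335·2.8700/1.0336 = 0.64821

Final: 0.64821


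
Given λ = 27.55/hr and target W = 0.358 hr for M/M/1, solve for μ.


W = 1/(μ−λ) ⇒ μ − λ = 1/W = 1/0.358 = 2.7933
μ = λ + 1/W = 27.55 + 2.7933 = 30.3433 per hr

Final: 30.3433 /hr


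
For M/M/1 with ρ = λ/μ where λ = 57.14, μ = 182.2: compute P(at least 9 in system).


ρ = 57.14/182.2 = 0.3136
P(N ≥ n) = ρ^n = 0.3136^9 = 0.00002934

Final: 0.00002934


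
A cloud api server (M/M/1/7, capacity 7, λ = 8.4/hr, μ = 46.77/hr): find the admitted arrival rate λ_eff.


ρ = 0.1796; P_K = (1−ρ)ρ^7/(1−ρ^8) = 0.000004945
λ_eff = λ(1 − P_K) = 8.4·(1 − 0.000004945) = 8.4·0.999995 = 8.4000 /hr

Final: 8.4000 /hr


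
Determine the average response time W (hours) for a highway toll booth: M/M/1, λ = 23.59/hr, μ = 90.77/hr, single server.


W = 1/(μ−λ) = 1/(90.77 − 23.59) = 1/67.18 = 0.01489 hr

Final: 0.01489 hr


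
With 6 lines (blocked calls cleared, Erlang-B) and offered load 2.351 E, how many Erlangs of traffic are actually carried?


B(6,2.351) = 0.022580 (Erlang-B)
Carried load = a(1 − B) = 2.351·(1 − 0.022580) = 2.351·0.977420 = 2.2979 E

Final: 2.2979 Erlangs


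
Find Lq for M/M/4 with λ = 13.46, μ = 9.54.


a = λ/μ = 1.4109; ρ = a/4 = 0.3527
P₀ = 0.242165
Lq = P₀·a^c·ρ / (c!·(1−ρ)²) = 0.242165·3.96266·0.3527/(24·0.41896)
= 0.03366

Final: 0.03366


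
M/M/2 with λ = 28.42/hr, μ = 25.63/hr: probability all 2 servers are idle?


a = λ/μ = 28.42/25.63 = 1.1089; ρ = a/c = 0.5544
Σ_{k=0}^{1} a^k/k! (terms k=0..1) = 1.00000 + 1.10886 = 2.10886
Tail: a^2/(2!(1−ρ)) = 1.22956/(2·0.4456) = 1.37976
P₀ = 1/(2.10886 + 1.37976) = 1/3.48862 = 0.286647

Final: 0.286647


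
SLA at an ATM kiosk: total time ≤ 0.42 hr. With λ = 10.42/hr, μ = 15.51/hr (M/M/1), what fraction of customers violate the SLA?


W ~ Exponential(μ−λ) for M/M/1.
μ − λ = 15.51 − 10.42 = 5.0900
P(W > t) = e^{−(μ−λ)t} = e^{−2.1378} = 0.117914

Final: 0.117914


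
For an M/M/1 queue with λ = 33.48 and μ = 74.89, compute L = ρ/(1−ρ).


ρ = λ/μ = 33.48/74.89 = 0.4471
L = ρ/(1−ρ) = 0.4471/(1 − 0.4471) = 0.4471/0.5529 = 0.8085

Final: 0.8085


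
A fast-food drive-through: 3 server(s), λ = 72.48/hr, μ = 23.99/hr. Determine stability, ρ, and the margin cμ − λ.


Total capacity cμ = 3·23.99 = 71.97/hr
ρ = λ/(cμ) = 72.48/71.97 = 1.0071
Stable ⇔ ρ < 1: NO
Spare capacity = cμ − λ = 71.97 − 72.48 = -0.51/hr

Final: ρ = 1.0071; unstable; margin = -0.51/hr


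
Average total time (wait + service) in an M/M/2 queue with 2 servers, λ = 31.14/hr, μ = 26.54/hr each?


a = 1.1733; ρ = 0.5867; P₀ = 0.260508
Lq = P₀·a^c·ρ/(c!(1−ρ)²) = 0.61575
Wq = Lq/λ = 0.61575/31.14 = 0.01977 hr
W = Wq + 1/μ = 0.01977 + 0.03768 = 0.05745 hr

Final: 0.05745 hr


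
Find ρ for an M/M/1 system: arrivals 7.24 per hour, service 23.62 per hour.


ρ = λ/μ = 7.24/23.62 = 0.3065

Final: 0.3065


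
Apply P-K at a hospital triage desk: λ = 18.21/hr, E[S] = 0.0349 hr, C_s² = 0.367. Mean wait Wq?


ρ = λ·E[S] = 18.21·0.0349 = 0.6355
E[S²] = E[S]²(1+C_s²) = 0.0349²·(1+0.367) = 0.001665
Wq = λ·E[S²]/(2(1−ρ)) = 18.21·0.001665/(2·0.3645) = 0.04159 hr

Final: 0.04159 hr


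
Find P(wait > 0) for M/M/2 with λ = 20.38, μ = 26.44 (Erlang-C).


a = λ/μ = 0.7708; ρ = a/2 = 0.3854
P₀ = 0.443625 (from M/M/c formula)
C(c,a) = [a^c/(c!(1−ρ))]·P₀ = [0.59414/(2·0.6146)]·0.443625
= 0.48335·0.443625 = 0.214427

Final: 0.214427


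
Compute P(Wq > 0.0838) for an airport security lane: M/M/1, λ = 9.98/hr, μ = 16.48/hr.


ρ = 9.98/16.48 = 0.6056
P(Wq > t) = ρ·e^{−(μ−λ)t} = 0.6056·e^{−0.5447}
= 0.6056·0.580016 = 0.351247

Final: 0.351247


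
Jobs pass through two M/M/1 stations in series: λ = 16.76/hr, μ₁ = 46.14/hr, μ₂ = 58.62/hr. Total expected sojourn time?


Each node sees arrival rate λ = 16.76/hr (tandem ⇒ throughput preserved).
W₁ = 1/(μ₁−λ) = 1/(46.14−16.76) = 0.03404 hr
W₂ = 1/(μ₂−λ) = 1/(58.62−16.76) = 0.02389 hr
W_total = W₁ + W₂ = 0.03404 + 0.02389 = 0.05793 hr

Final: 0.05793 hr


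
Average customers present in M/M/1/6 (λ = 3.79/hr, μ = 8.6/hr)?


ρ = 3.79/8.6 = 0.4407
L = ρ[1 − (K+1)ρ^K + Kρ^(K+1)] / [(1−ρ)(1−ρ^(K+1))]
Numerator: 0.4407·(1 − 7·0.007326 + 6·0.003228) = 0.426635
Denominator: (0.5593)·(0.996772) = 0.557497
L = 0.426635/0.557497 = 0.7653

Final: 0.7653


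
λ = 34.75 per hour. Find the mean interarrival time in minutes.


Mean interarrival time = 1/λ = 1/34.75 hour = 0.02878 hour
In minutes: 0.02878 × 60 = 1.7266 min

Final: 1.7266 min


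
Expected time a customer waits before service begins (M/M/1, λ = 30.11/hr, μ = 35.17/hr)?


ρ = 30.11/35.17 = 0.8561
Wq = ρ/(μ−λ) = 0.8561/(35.17 − 30.11) = 0.8561/5.06 = 0.1692 hr

Final: 0.1692 hr


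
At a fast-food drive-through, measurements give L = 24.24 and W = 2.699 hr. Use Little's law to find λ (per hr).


λ = L/W = 24.24/2.699 = 8.9811 /hr

Final: 8.9811 /hr


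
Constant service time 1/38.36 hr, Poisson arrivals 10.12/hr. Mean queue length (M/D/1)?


ρ = 10.12/38.36 = 0.2638
M/D/1: Lq = ρ²/(2(1−ρ)) = 0.06960/(2·0.7362) = 0.04727

Final: 0.04727


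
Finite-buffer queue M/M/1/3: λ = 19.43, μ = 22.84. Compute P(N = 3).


ρ = λ/μ = 19.43/22.84 = 0.8507
P_K = (1−ρ)ρ^K/(1−ρ^(K+1)) = (0.1493·0.615645)/(1 − 0.523729)
= 0.091915/0.476271 = 0.192990

Final: 0.192990


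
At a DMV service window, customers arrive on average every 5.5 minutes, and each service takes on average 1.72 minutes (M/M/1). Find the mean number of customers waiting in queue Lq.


λ = 60/5.5 = 10.9091 /hr
μ = 60/1.72 = 34.8837 /hr
ρ = λ/μ = 10.9091/34.8837 = 0.3127
Lq = ρ²/(1−ρ) = 0.09780/0.6873 = 0.1423

Final: 0.1423


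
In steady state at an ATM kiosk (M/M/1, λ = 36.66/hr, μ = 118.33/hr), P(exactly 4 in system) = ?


ρ = 36.66/118.33 = 0.3098
P_n = (1−ρ)·ρ^n = (1 − 0.3098)·0.3098^4 = 0.6902·0.009213 = 0.006359

Final: 0.006359


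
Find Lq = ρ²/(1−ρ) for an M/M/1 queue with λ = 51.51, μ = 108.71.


ρ = 51.51/108.71 = 0.4738
Lq = ρ²/(1−ρ) = 0.2245/0.5262 = 0.4267

Final: 0.4267


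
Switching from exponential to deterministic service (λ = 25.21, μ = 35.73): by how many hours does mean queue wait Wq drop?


ρ = 25.21/35.73 = 0.7056
Wq(M/M/1) = ρ/(μ−λ) = 0.7056/10.52 = 0.06707 hr
Wq(M/D/1) = ρ/(2(μ−λ)) = 0.03353 hr
Savings = 0.06707 − 0.03353 = 0.03353 hr

Final: 0.03353 hr


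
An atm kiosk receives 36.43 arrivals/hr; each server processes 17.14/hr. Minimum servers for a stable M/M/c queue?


Stability requires cμ > λ ⇔ c > λ/μ.
λ/μ = 36.43/17.14 = 2.1254
Minimum integer c = ⌊2.1254⌋ + 1 = 3
Check: 3·17.14 = 51.42 > 36.43, while 2·17.14 = 34.28 ≤ 36.43

Final: 3 servers


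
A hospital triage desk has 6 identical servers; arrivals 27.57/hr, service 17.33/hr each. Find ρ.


ρ = λ/(cμ) = 27.57/(6·17.33) = 27.57/103.98 = 0.2651

Final: 0.2651


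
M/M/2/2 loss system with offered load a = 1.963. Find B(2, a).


B(c,a) = (a^c/c!) / Σ_{k=0}^{c} a^k/k!
a^2/2! = 1.926685
Σ terms (k=0..2): 1.00000 + 1.96300 + 1.92668 = 4.889685
B = 1.926685/4.889685 = 0.394030

Final: 0.394030


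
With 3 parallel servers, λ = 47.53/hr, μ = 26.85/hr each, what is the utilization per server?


ρ = λ/(cμ) = 47.53/(3·26.85) = 47.53/80.55 = 0.5901

Final: 0.5901


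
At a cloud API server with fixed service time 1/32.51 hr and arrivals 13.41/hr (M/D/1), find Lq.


ρ = 13.41/32.51 = 0.4125
M/D/1: Lq = ρ²/(2(1−ρ)) = 0.1701/(2·0.5875) = 0.14480

Final: 0.14480


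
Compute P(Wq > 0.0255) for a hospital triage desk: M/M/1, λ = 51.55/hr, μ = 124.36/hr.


ρ = 51.55/124.36 = 0.4145
P(Wq > t) = ρ·e^{−(μ−λ)t} = 0.4145·e^{−1.8567}
= 0.4145·0.156194 = 0.064746

Final: 0.064746


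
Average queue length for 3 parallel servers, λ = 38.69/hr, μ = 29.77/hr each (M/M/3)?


a = λ/μ = 1.2996; ρ = a/3 = 0.4332
P₀ = 0.263878
Lq = P₀·a^c·ρ / (c!·(1−ρ)²) = 0.263878·2.19513·0.4332/(6·0.32125)
= 0.13019

Final: 0.13019


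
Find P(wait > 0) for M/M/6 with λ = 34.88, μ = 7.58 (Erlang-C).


a = λ/μ = 4.6016; ρ = a/6 = 0.7669
P₀ = 0.008008 (from M/M/c formula)
C(c,a) = [a^c/(c!(1−ρ))]·P₀ = [9493.87750/(720·0.2331)]·0.008008
= 56.57515·0.008008 = 0.453042

Final: 0.453042


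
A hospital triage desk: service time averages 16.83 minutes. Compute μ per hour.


μ = 1/(service time) in consistent units.
1 hour = 60 min, so μ = 60/16.83 = 3.5651 per hour

Final: 3.5651 /hr


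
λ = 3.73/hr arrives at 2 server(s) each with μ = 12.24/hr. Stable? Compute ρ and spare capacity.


Total capacity cμ = 2·12.24 = 24.48/hr
ρ = λ/(cμ) = 3.73/24.48 = 0.1524
Stable ⇔ ρ < 1: YES
Spare capacity = cμ − λ = 24.48 − 3.73 = 20.75/hr

Final: ρ = 0.1524; stable; margin = 20.75/hr
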